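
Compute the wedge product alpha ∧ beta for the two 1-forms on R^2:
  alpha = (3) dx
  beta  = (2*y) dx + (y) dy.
alpha ∧ beta = (3*y) dx ∧ dy

Distribute the wedge, using dx_i ∧ dx_j = -dx_j ∧ dx_i and dx_i ∧ dx_i = 0. For each pair (i, j) with i < j, the coefficient of dx_i ∧ dx_j in alpha ∧ beta is (alpha_i * beta_j - alpha_j * beta_i). Collecting: alpha ∧ beta = (3*y) dx ∧ dy.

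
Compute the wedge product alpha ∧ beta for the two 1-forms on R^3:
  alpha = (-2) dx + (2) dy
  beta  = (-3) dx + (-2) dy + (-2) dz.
alpha ∧ beta = (10) dx ∧ dy + (4) dx ∧ dz + (-4) dy ∧ dz

Distribute the wedge, using dx_i ∧ dx_j = -dx_j ∧ dx_i and dx_i ∧ dx_i = 0. For each pair (i, j) with i < j, the coefficient of dx_i ∧ dx_j in alpha ∧ beta is (alpha_i * beta_j - alpha_j * beta_i). Collecting: alpha ∧ beta = (10) dx ∧ dy + (4) dx ∧ dz + (-4) dy ∧ dz.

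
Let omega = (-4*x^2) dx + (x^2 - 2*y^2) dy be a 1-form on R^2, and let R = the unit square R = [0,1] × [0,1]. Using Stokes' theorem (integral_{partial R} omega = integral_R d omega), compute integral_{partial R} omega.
integral_(partial R) omega = 1

Stokes: integral_partial_R omega = integral_R d omega with d omega = (∂Q/∂x - ∂P/∂y) dx ∧ dy.
  ∂Q/∂x = 2*x
  ∂P/∂y = 0
  integrand = ∂Q/∂x - ∂P/∂y = 2*x.
Integrating over R: integral_0^1 integral_0^1 (2*x) dx dy = 1.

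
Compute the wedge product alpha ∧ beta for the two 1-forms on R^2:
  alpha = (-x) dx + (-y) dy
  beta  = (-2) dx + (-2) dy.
alpha ∧ beta = (2*x - 2*y) dx ∧ dy

Distribute the wedge, using dx_i ∧ dx_j = -dx_j ∧ dx_i and dx_i ∧ dx_i = 0. For each pair (i, j) with i < j, the coefficient of dx_i ∧ dx_j in alpha ∧ beta is (alpha_i * beta_j - alpha_j * beta_i). Collecting: alpha ∧ beta = (2*x - 2*y) dx ∧ dy.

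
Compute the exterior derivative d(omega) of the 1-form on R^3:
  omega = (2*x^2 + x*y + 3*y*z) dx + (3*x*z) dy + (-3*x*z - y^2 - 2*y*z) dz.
d(omega) = (-x) dx ∧ dy + (-3*y - 3*z) dx ∧ dz + (-3*x - 2*y - 2*z) dy ∧ dz

For a 1-form omega = sum_i f_i dx_i, the exterior derivative is
  d(omega) = sum_{i < j} (∂f_j/∂x_i - ∂f_i/∂x_j) dx_i ∧ dx_j.
  coefficient of dx ∧ dy: ∂f_2/∂x - ∂f_1/∂y = ∂(3*x*z)/∂x - ∂(2*x^2 + x*y + 3*y*z)/∂y = -x
  coefficient of dx ∧ dz: ∂f_3/∂x - ∂f_1/∂z = ∂(-3*x*z - y^2 - 2*y*z)/∂x - ∂(2*x^2 + x*y + 3*y*z)/∂z = -3*y - 3*z
  coefficient of dy ∧ dz: ∂f_3/∂y - ∂f_2/∂z = ∂(-3*x*z - y^2 - 2*y*z)/∂y - ∂(3*x*z)/∂z = -3*x - 2*y - 2*z
Assembling: d(omega) = (-x) dx ∧ dy + (-3*y - 3*z) dx ∧ dz + (-3*x - 2*y - 2*z) dy ∧ dz.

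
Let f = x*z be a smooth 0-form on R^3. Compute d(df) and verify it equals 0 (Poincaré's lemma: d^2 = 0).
d(df) = 0

Step 1: df = sum_i (∂f/∂x_i) dx_i = (z) dx + (0) dy + (x) dz.
Step 2: Apply d again. Using the 1-form formula, the coefficient of dx ∧ dy in d(df) is ∂^2 f/∂x ∂y - ∂^2 f/∂y ∂x = (0) - (0) = 0 (equality of mixed partials for smooth f).
Similarly for dx ∧ dz and dy ∧ dz — all coefficients vanish. So d(df) = 0.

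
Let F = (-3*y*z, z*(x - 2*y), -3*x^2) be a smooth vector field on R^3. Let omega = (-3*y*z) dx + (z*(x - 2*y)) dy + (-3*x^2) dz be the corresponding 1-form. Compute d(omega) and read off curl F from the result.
d(omega) = (-x + 2*y) dy ∧ dz + (6*x - 3*y) dz ∧ dx + (4*z) dx ∧ dy; curl F = (-x + 2*y, 6*x - 3*y, 4*z)

d omega = sum_{i<j} (∂f_j/∂x_i - ∂f_i/∂x_j) dx_i ∧ dx_j. Under the identification (dy ∧ dz, dz ∧ dx, dx ∧ dy) ↔ (e_x, e_y, e_z), the coefficients are exactly the components of curl F. Compute:
  ∂R/∂y - ∂Q/∂z = (0) - (x - 2*y) = -x + 2*y
  ∂P/∂z - ∂R/∂x = (-3*y) - (-6*x) = 6*x - 3*y
  ∂Q/∂x - ∂P/∂y = (z) - (-3*z) = 4*z.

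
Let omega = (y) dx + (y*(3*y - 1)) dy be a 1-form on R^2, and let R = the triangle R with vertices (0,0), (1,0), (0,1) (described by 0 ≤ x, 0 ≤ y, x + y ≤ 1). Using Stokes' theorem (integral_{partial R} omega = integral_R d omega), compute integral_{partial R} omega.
integral_(partial R) omega = -1/2

Stokes: integral_partial_R omega = integral_R d omega with d omega = (∂Q/∂x - ∂P/∂y) dx ∧ dy.
  ∂Q/∂x = 0
  ∂P/∂y = 1
  integrand = ∂Q/∂x - ∂P/∂y = -1.
Integrating over R: integral_0^1 integral_0^{1-x} (-1) dy dx = -1/2.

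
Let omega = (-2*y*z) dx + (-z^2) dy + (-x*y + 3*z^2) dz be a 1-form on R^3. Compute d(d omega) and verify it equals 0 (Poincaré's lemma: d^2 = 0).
d(d omega) = 0

Step 1: d omega = sum_{i<j} (∂f_j/∂x_i - ∂f_i/∂x_j) dx_i ∧ dx_j:
  coeff of dx ∧ dy: 2*z
  coeff of dx ∧ dz: y
  coeff of dy ∧ dz: -x + 2*z
Step 2: Apply d again to each 2-form coefficient. The only possible 3-form in R^3 is dx ∧ dy ∧ dz, with coefficient
  ∂(coeff of dy∧dz)/∂x - ∂(coeff of dx∧dz)/∂y + ∂(coeff of dx∧dy)/∂z
  = ∂/∂x (-x + 2*z) - ∂/∂y (y) + ∂/∂z (2*z).
Each of these terms simplifies to sums of mixed partials that cancel in pairs. The result is 0 (by equality of mixed partials for smooth functions — Schwarz / Clairaut).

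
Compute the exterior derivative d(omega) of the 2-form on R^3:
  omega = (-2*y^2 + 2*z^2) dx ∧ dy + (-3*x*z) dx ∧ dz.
d(omega) = (4*z) dx ∧ dy ∧ dz

For a 2-form omega = sum_{i<j} g_{ij} dx_i ∧ dx_j, the exterior derivative is
  d(omega) = sum_{i<j} d(g_{ij}) ∧ dx_i ∧ dx_j = sum_{i<j, k} (∂g_{ij}/∂x_k) dx_k ∧ dx_i ∧ dx_j.
Expand each term, using dx_k ∧ dx_i ∧ dx_j = sgn(permutation) dx_{(a)} ∧ dx_{(b)} ∧ dx_{(c)} with (a < b < c) sorted:
  d(-2*y^2 + 2*z^2) includes (∂/∂z)(-2*y^2 + 2*z^2) dz = (4*z) dz, which multiplied by dx ∧ dy gives (4*z) dx ∧ dy ∧ dz
Collecting like 3-forms: d(omega) = (4*z) dx ∧ dy ∧ dz.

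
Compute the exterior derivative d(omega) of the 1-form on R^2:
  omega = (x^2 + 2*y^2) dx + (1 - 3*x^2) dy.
d(omega) = (-6*x - 4*y) dx ∧ dy

For a 1-form omega = sum_i f_i dx_i, the exterior derivative is
  d(omega) = sum_{i < j} (∂f_j/∂x_i - ∂f_i/∂x_j) dx_i ∧ dx_j.
  coefficient of dx ∧ dy: ∂f_2/∂x - ∂f_1/∂y = ∂(1 - 3*x^2)/∂x - ∂(x^2 + 2*y^2)/∂y = -6*x - 4*y
Assembling: d(omega) = (-6*x - 4*y) dx ∧ dy.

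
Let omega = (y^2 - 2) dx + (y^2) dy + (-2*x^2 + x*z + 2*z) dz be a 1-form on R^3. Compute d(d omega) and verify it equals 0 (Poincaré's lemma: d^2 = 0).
d(d omega) = 0

Step 1: d omega = sum_{i<j} (∂f_j/∂x_i - ∂f_i/∂x_j) dx_i ∧ dx_j:
  coeff of dx ∧ dy: -2*y
  coeff of dx ∧ dz: -4*x + z
  coeff of dy ∧ dz: 0
Step 2: Apply d again to each 2-form coefficient. The only possible 3-form in R^3 is dx ∧ dy ∧ dz, with coefficient
  ∂(coeff of dy∧dz)/∂x - ∂(coeff of dx∧dz)/∂y + ∂(coeff of dx∧dy)/∂z
  = ∂/∂x (0) - ∂/∂y (-4*x + z) + ∂/∂z (-2*y).
Each of these terms simplifies to sums of mixed partials that cancel in pairs. The result is 0 (by equality of mixed partials for smooth functions — Schwarz / Clairaut).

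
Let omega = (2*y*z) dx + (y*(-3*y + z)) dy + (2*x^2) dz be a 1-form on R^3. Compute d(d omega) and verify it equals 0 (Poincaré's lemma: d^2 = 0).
d(d omega) = 0

Step 1: d omega = sum_{i<j} (∂f_j/∂x_i - ∂f_i/∂x_j) dx_i ∧ dx_j:
  coeff of dx ∧ dy: -2*z
  coeff of dx ∧ dz: 4*x - 2*y
  coeff of dy ∧ dz: -y
Step 2: Apply d again to each 2-form coefficient. The only possible 3-form in R^3 is dx ∧ dy ∧ dz, with coefficient
  ∂(coeff of dy∧dz)/∂x - ∂(coeff of dx∧dz)/∂y + ∂(coeff of dx∧dy)/∂z
  = ∂/∂x (-y) - ∂/∂y (4*x - 2*y) + ∂/∂z (-2*z).
Each of these terms simplifies to sums of mixed partials that cancel in pairs. The result is 0 (by equality of mixed partials for smooth functions — Schwarz / Clairaut).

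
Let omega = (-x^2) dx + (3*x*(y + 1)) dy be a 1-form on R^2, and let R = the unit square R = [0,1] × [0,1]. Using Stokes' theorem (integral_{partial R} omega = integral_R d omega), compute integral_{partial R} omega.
integral_(partial R) omega = 9/2

Stokes: integral_partial_R omega = integral_R d omega with d omega = (∂Q/∂x - ∂P/∂y) dx ∧ dy.
  ∂Q/∂x = 3*y + 3
  ∂P/∂y = 0
  integrand = ∂Q/∂x - ∂P/∂y = 3*y + 3.
Integrating over R: integral_0^1 integral_0^1 (3*y + 3) dx dy = 9/2.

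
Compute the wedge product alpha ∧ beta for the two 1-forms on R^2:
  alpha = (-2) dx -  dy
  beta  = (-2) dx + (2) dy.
alpha ∧ beta = (-6) dx ∧ dy

Distribute the wedge, using dx_i ∧ dx_j = -dx_j ∧ dx_i and dx_i ∧ dx_i = 0. For each pair (i, j) with i < j, the coefficient of dx_i ∧ dx_j in alpha ∧ beta is (alpha_i * beta_j - alpha_j * beta_i). Collecting: alpha ∧ beta = (-6) dx ∧ dy.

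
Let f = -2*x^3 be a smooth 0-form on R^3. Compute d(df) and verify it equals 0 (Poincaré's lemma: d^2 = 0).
d(df) = 0

Step 1: df = sum_i (∂f/∂x_i) dx_i = (-6*x^2) dx + (0) dy + (0) dz.
Step 2: Apply d again. Using the 1-form formula, the coefficient of dx ∧ dy in d(df) is ∂^2 f/∂x ∂y - ∂^2 f/∂y ∂x = (0) - (0) = 0 (equality of mixed partials for smooth f).
Similarly for dx ∧ dz and dy ∧ dz — all coefficients vanish. So d(df) = 0.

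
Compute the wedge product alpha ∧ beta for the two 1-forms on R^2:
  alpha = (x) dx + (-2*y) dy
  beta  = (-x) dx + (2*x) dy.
alpha ∧ beta = (2*x*(x - y)) dx ∧ dy

Distribute the wedge, using dx_i ∧ dx_j = -dx_j ∧ dx_i and dx_i ∧ dx_i = 0. For each pair (i, j) with i < j, the coefficient of dx_i ∧ dx_j in alpha ∧ beta is (alpha_i * beta_j - alpha_j * beta_i). Collecting: alpha ∧ beta = (2*x*(x - y)) dx ∧ dy.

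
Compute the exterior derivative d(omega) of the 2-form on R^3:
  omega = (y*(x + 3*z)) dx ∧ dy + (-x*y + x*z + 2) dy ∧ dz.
d(omega) = (2*y + z) dx ∧ dy ∧ dz

For a 2-form omega = sum_{i<j} g_{ij} dx_i ∧ dx_j, the exterior derivative is
  d(omega) = sum_{i<j} d(g_{ij}) ∧ dx_i ∧ dx_j = sum_{i<j, k} (∂g_{ij}/∂x_k) dx_k ∧ dx_i ∧ dx_j.
Expand each term, using dx_k ∧ dx_i ∧ dx_j = sgn(permutation) dx_{(a)} ∧ dx_{(b)} ∧ dx_{(c)} with (a < b < c) sorted:
  d(y*(x + 3*z)) includes (∂/∂z)(y*(x + 3*z)) dz = (3*y) dz, which multiplied by dx ∧ dy gives (3*y) dx ∧ dy ∧ dz
  d(-x*y + x*z + 2) includes (∂/∂x)(-x*y + x*z + 2) dx = (-y + z) dx, which multiplied by dy ∧ dz gives (-y + z) dx ∧ dy ∧ dz
Collecting like 3-forms: d(omega) = (2*y + z) dx ∧ dy ∧ dz.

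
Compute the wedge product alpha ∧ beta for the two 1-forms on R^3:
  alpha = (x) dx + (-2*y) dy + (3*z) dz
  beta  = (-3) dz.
alpha ∧ beta = (-3*x) dx ∧ dz + (6*y) dy ∧ dz

Distribute the wedge, using dx_i ∧ dx_j = -dx_j ∧ dx_i and dx_i ∧ dx_i = 0. For each pair (i, j) with i < j, the coefficient of dx_i ∧ dx_j in alpha ∧ beta is (alpha_i * beta_j - alpha_j * beta_i). Collecting: alpha ∧ beta = (-3*x) dx ∧ dz + (6*y) dy ∧ dz.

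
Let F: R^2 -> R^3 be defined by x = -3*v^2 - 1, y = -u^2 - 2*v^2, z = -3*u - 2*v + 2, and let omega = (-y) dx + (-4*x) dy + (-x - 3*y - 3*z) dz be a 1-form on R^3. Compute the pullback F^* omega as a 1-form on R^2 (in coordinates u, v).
F^* omega = (-9*u^2 - 24*u*v^2 - 35*u - 27*v^2 - 18*v + 15) du + (-6*u^2*v - 6*u^2 - 18*u - 60*v^3 - 18*v^2 - 28*v + 10) dv

Using F^*(f dg) = (f ∘ F) d(g ∘ F), substitute each coordinate x_i by F_i(u, v) in f_i, and replace dx_i by d F_i = (∂F_i/∂u) du + (∂F_i/∂v) dv.
  For the x component: f_1(F) = u^2 + 2*v^2; d F_1 = (0) du + (-6*v) dv
  For the y component: f_2(F) = 12*v^2 + 4; d F_2 = (-2*u) du + (-4*v) dv
  For the z component: f_3(F) = 3*u^2 + 9*u + 9*v^2 + 6*v - 5; d F_3 = (-3) du + (-2) dv
Combining and collecting du, dv coefficients:
  coeff of du: -9*u^2 - 24*u*v^2 - 35*u - 27*v^2 - 18*v + 15
  coeff of dv: -6*u^2*v - 6*u^2 - 18*u - 60*v^3 - 18*v^2 - 28*v + 10
F^* omega = (-9*u^2 - 24*u*v^2 - 35*u - 27*v^2 - 18*v + 15) du + (-6*u^2*v - 6*u^2 - 18*u - 60*v^3 - 18*v^2 - 28*v + 10) dv.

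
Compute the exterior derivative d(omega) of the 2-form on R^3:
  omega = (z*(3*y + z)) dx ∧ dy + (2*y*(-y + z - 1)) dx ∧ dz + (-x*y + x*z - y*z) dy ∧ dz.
d(omega) = (6*y + z + 2) dx ∧ dy ∧ dz

For a 2-form omega = sum_{i<j} g_{ij} dx_i ∧ dx_j, the exterior derivative is
  d(omega) = sum_{i<j} d(g_{ij}) ∧ dx_i ∧ dx_j = sum_{i<j, k} (∂g_{ij}/∂x_k) dx_k ∧ dx_i ∧ dx_j.
Expand each term, using dx_k ∧ dx_i ∧ dx_j = sgn(permutation) dx_{(a)} ∧ dx_{(b)} ∧ dx_{(c)} with (a < b < c) sorted:
  d(z*(3*y + z)) includes (∂/∂z)(z*(3*y + z)) dz = (3*y + 2*z) dz, which multiplied by dx ∧ dy gives (3*y + 2*z) dx ∧ dy ∧ dz
  d(2*y*(-y + z - 1)) includes (∂/∂y)(2*y*(-y + z - 1)) dy = (-4*y + 2*z - 2) dy, which multiplied by dx ∧ dz gives (4*y - 2*z + 2) dx ∧ dy ∧ dz
  d(-x*y + x*z - y*z) includes (∂/∂x)(-x*y + x*z - y*z) dx = (-y + z) dx, which multiplied by dy ∧ dz gives (-y + z) dx ∧ dy ∧ dz
Collecting like 3-forms: d(omega) = (6*y + z + 2) dx ∧ dy ∧ dz.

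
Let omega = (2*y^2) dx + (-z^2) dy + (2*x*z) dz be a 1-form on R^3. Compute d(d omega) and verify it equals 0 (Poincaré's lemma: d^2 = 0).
d(d omega) = 0

Step 1: d omega = sum_{i<j} (∂f_j/∂x_i - ∂f_i/∂x_j) dx_i ∧ dx_j:
  coeff of dx ∧ dy: -4*y
  coeff of dx ∧ dz: 2*z
  coeff of dy ∧ dz: 2*z
Step 2: Apply d again to each 2-form coefficient. The only possible 3-form in R^3 is dx ∧ dy ∧ dz, with coefficient
  ∂(coeff of dy∧dz)/∂x - ∂(coeff of dx∧dz)/∂y + ∂(coeff of dx∧dy)/∂z
  = ∂/∂x (2*z) - ∂/∂y (2*z) + ∂/∂z (-4*y).
Each of these terms simplifies to sums of mixed partials that cancel in pairs. The result is 0 (by equality of mixed partials for smooth functions — Schwarz / Clairaut).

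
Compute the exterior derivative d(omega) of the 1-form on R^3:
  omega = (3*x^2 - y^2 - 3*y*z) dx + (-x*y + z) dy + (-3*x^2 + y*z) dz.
d(omega) = (y + 3*z) dx ∧ dy + (-6*x + 3*y) dx ∧ dz + (z - 1) dy ∧ dz

For a 1-form omega = sum_i f_i dx_i, the exterior derivative is
  d(omega) = sum_{i < j} (∂f_j/∂x_i - ∂f_i/∂x_j) dx_i ∧ dx_j.
  coefficient of dx ∧ dy: ∂f_2/∂x - ∂f_1/∂y = ∂(-x*y + z)/∂x - ∂(3*x^2 - y^2 - 3*y*z)/∂y = y + 3*z
  coefficient of dx ∧ dz: ∂f_3/∂x - ∂f_1/∂z = ∂(-3*x^2 + y*z)/∂x - ∂(3*x^2 - y^2 - 3*y*z)/∂z = -6*x + 3*y
  coefficient of dy ∧ dz: ∂f_3/∂y - ∂f_2/∂z = ∂(-3*x^2 + y*z)/∂y - ∂(-x*y + z)/∂z = z - 1
Assembling: d(omega) = (y + 3*z) dx ∧ dy + (-6*x + 3*y) dx ∧ dz + (z - 1) dy ∧ dz.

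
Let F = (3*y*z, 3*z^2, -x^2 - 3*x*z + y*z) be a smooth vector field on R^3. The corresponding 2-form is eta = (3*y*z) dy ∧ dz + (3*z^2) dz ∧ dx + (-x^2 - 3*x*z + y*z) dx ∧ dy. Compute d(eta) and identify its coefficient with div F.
d(eta) = (-3*x + y) dx ∧ dy ∧ dz; div F = -3*x + y

For a 2-form in R^3 of the form above, applying d gives a 3-form with coefficient ∂P/∂x + ∂Q/∂y + ∂R/∂z:
  ∂P/∂x = 0
  ∂Q/∂y = 0
  ∂R/∂z = -3*x + y
Sum = -3*x + y, which is exactly div F.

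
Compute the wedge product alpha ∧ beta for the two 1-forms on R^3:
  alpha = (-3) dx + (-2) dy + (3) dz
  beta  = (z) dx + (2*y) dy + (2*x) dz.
alpha ∧ beta = (-6*y + 2*z) dx ∧ dy + (-6*x - 3*z) dx ∧ dz + (-4*x - 6*y) dy ∧ dz

Distribute the wedge, using dx_i ∧ dx_j = -dx_j ∧ dx_i and dx_i ∧ dx_i = 0. For each pair (i, j) with i < j, the coefficient of dx_i ∧ dx_j in alpha ∧ beta is (alpha_i * beta_j - alpha_j * beta_i). Collecting: alpha ∧ beta = (-6*y + 2*z) dx ∧ dy + (-6*x - 3*z) dx ∧ dz + (-4*x - 6*y) dy ∧ dz.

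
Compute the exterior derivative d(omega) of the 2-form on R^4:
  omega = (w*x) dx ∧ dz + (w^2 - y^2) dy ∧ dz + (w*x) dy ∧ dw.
d(omega) = (x) dx ∧ dz ∧ dw + (2*w) dy ∧ dz ∧ dw + (w) dx ∧ dy ∧ dw

For a 2-form omega = sum_{i<j} g_{ij} dx_i ∧ dx_j, the exterior derivative is
  d(omega) = sum_{i<j} d(g_{ij}) ∧ dx_i ∧ dx_j = sum_{i<j, k} (∂g_{ij}/∂x_k) dx_k ∧ dx_i ∧ dx_j.
Expand each term, using dx_k ∧ dx_i ∧ dx_j = sgn(permutation) dx_{(a)} ∧ dx_{(b)} ∧ dx_{(c)} with (a < b < c) sorted:
  d(w*x) includes (∂/∂w)(w*x) dw = (x) dw, which multiplied by dx ∧ dz gives (x) dx ∧ dz ∧ dw
  d(w^2 - y^2) includes (∂/∂w)(w^2 - y^2) dw = (2*w) dw, which multiplied by dy ∧ dz gives (2*w) dy ∧ dz ∧ dw
  d(w*x) includes (∂/∂x)(w*x) dx = (w) dx, which multiplied by dy ∧ dw gives (w) dx ∧ dy ∧ dw
Collecting like 3-forms: d(omega) = (x) dx ∧ dz ∧ dw + (2*w) dy ∧ dz ∧ dw + (w) dx ∧ dy ∧ dw.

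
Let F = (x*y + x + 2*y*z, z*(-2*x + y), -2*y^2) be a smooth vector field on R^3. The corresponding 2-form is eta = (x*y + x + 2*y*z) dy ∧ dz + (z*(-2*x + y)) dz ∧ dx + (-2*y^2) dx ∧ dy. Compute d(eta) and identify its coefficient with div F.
d(eta) = (y + z + 1) dx ∧ dy ∧ dz; div F = y + z + 1

For a 2-form in R^3 of the form above, applying d gives a 3-form with coefficient ∂P/∂x + ∂Q/∂y + ∂R/∂z:
  ∂P/∂x = y + 1
  ∂Q/∂y = z
  ∂R/∂z = 0
Sum = y + z + 1, which is exactly div F.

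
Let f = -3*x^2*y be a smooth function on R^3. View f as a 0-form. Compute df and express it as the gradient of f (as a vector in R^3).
df = (-6*x*y) dx + (-3*x^2) dy + (0) dz; grad f = (-6*x*y, -3*x^2, 0)

For a 0-form f, d f = (∂f/∂x) dx + (∂f/∂y) dy + (∂f/∂z) dz. The components of the vector representation are exactly the entries of grad f in Cartesian coordinates:
  ∂f/∂x = -6*x*y
  ∂f/∂y = -3*x^2
  ∂f/∂z = 0.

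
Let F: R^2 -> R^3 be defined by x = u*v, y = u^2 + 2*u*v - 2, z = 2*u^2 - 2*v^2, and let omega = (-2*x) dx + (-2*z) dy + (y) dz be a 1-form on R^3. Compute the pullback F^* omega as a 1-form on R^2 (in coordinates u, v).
F^* omega = (-4*u^3 + 6*u*v^2 - 8*u + 8*v^3) du + (-8*u^3 - 6*u^2*v + 8*v) dv

Using F^*(f dg) = (f ∘ F) d(g ∘ F), substitute each coordinate x_i by F_i(u, v) in f_i, and replace dx_i by d F_i = (∂F_i/∂u) du + (∂F_i/∂v) dv.
  For the x component: f_1(F) = -2*u*v; d F_1 = (v) du + (u) dv
  For the y component: f_2(F) = -4*u^2 + 4*v^2; d F_2 = (2*u + 2*v) du + (2*u) dv
  For the z component: f_3(F) = u^2 + 2*u*v - 2; d F_3 = (4*u) du + (-4*v) dv
Combining and collecting du, dv coefficients:
  coeff of du: -4*u^3 + 6*u*v^2 - 8*u + 8*v^3
  coeff of dv: -8*u^3 - 6*u^2*v + 8*v
F^* omega = (-4*u^3 + 6*u*v^2 - 8*u + 8*v^3) du + (-8*u^3 - 6*u^2*v + 8*v) dv.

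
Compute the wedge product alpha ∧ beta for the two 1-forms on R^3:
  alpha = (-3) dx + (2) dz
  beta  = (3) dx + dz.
alpha ∧ beta = (-9) dx ∧ dz

Distribute the wedge, using dx_i ∧ dx_j = -dx_j ∧ dx_i and dx_i ∧ dx_i = 0. For each pair (i, j) with i < j, the coefficient of dx_i ∧ dx_j in alpha ∧ beta is (alpha_i * beta_j - alpha_j * beta_i). Collecting: alpha ∧ beta = (-9) dx ∧ dz.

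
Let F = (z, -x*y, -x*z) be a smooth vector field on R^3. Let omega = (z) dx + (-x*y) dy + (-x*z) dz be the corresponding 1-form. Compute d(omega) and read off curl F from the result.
d(omega) = (0) dy ∧ dz + (z + 1) dz ∧ dx + (-y) dx ∧ dy; curl F = (0, z + 1, -y)

d omega = sum_{i<j} (∂f_j/∂x_i - ∂f_i/∂x_j) dx_i ∧ dx_j. Under the identification (dy ∧ dz, dz ∧ dx, dx ∧ dy) ↔ (e_x, e_y, e_z), the coefficients are exactly the components of curl F. Compute:
  ∂R/∂y - ∂Q/∂z = (0) - (0) = 0
  ∂P/∂z - ∂R/∂x = (1) - (-z) = z + 1
  ∂Q/∂x - ∂P/∂y = (-y) - (0) = -y.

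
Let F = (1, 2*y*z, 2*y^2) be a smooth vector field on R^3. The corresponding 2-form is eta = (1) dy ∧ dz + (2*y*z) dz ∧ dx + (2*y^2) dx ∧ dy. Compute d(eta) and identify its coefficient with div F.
d(eta) = (2*z) dx ∧ dy ∧ dz; div F = 2*z

For a 2-form in R^3 of the form above, applying d gives a 3-form with coefficient ∂P/∂x + ∂Q/∂y + ∂R/∂z:
  ∂P/∂x = 0
  ∂Q/∂y = 2*z
  ∂R/∂z = 0
Sum = 2*z, which is exactly div F.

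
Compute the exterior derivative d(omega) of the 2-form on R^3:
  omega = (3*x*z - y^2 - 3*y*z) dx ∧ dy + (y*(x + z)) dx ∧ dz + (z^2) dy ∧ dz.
d(omega) = (2*x - 3*y - z) dx ∧ dy ∧ dz

For a 2-form omega = sum_{i<j} g_{ij} dx_i ∧ dx_j, the exterior derivative is
  d(omega) = sum_{i<j} d(g_{ij}) ∧ dx_i ∧ dx_j = sum_{i<j, k} (∂g_{ij}/∂x_k) dx_k ∧ dx_i ∧ dx_j.
Expand each term, using dx_k ∧ dx_i ∧ dx_j = sgn(permutation) dx_{(a)} ∧ dx_{(b)} ∧ dx_{(c)} with (a < b < c) sorted:
  d(3*x*z - y^2 - 3*y*z) includes (∂/∂z)(3*x*z - y^2 - 3*y*z) dz = (3*x - 3*y) dz, which multiplied by dx ∧ dy gives (3*x - 3*y) dx ∧ dy ∧ dz
  d(y*(x + z)) includes (∂/∂y)(y*(x + z)) dy = (x + z) dy, which multiplied by dx ∧ dz gives (-x - z) dx ∧ dy ∧ dz
Collecting like 3-forms: d(omega) = (2*x - 3*y - z) dx ∧ dy ∧ dz.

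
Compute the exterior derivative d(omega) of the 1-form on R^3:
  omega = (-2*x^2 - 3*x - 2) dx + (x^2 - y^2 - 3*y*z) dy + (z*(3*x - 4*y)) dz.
d(omega) = (2*x) dx ∧ dy + (3*z) dx ∧ dz + (3*y - 4*z) dy ∧ dz

For a 1-form omega = sum_i f_i dx_i, the exterior derivative is
  d(omega) = sum_{i < j} (∂f_j/∂x_i - ∂f_i/∂x_j) dx_i ∧ dx_j.
  coefficient of dx ∧ dy: ∂f_2/∂x - ∂f_1/∂y = ∂(x^2 - y^2 - 3*y*z)/∂x - ∂(-2*x^2 - 3*x - 2)/∂y = 2*x
  coefficient of dx ∧ dz: ∂f_3/∂x - ∂f_1/∂z = ∂(z*(3*x - 4*y))/∂x - ∂(-2*x^2 - 3*x - 2)/∂z = 3*z
  coefficient of dy ∧ dz: ∂f_3/∂y - ∂f_2/∂z = ∂(z*(3*x - 4*y))/∂y - ∂(x^2 - y^2 - 3*y*z)/∂z = 3*y - 4*z
Assembling: d(omega) = (2*x) dx ∧ dy + (3*z) dx ∧ dz + (3*y - 4*z) dy ∧ dz.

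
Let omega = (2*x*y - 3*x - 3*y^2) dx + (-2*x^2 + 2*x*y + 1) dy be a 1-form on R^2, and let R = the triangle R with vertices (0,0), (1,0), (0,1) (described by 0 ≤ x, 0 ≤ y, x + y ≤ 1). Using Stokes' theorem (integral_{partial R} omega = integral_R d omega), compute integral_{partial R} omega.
integral_(partial R) omega = 1/3

Stokes: integral_partial_R omega = integral_R d omega with d omega = (∂Q/∂x - ∂P/∂y) dx ∧ dy.
  ∂Q/∂x = -4*x + 2*y
  ∂P/∂y = 2*x - 6*y
  integrand = ∂Q/∂x - ∂P/∂y = -6*x + 8*y.
Integrating over R: integral_0^1 integral_0^{1-x} (-6*x + 8*y) dy dx = 1/3.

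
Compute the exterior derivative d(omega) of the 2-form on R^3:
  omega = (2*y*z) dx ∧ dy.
d(omega) = (2*y) dx ∧ dy ∧ dz

For a 2-form omega = sum_{i<j} g_{ij} dx_i ∧ dx_j, the exterior derivative is
  d(omega) = sum_{i<j} d(g_{ij}) ∧ dx_i ∧ dx_j = sum_{i<j, k} (∂g_{ij}/∂x_k) dx_k ∧ dx_i ∧ dx_j.
Expand each term, using dx_k ∧ dx_i ∧ dx_j = sgn(permutation) dx_{(a)} ∧ dx_{(b)} ∧ dx_{(c)} with (a < b < c) sorted:
  d(2*y*z) includes (∂/∂z)(2*y*z) dz = (2*y) dz, which multiplied by dx ∧ dy gives (2*y) dx ∧ dy ∧ dz
Collecting like 3-forms: d(omega) = (2*y) dx ∧ dy ∧ dz.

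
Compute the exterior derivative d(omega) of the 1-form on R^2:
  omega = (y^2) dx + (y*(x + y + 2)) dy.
d(omega) = (-y) dx ∧ dy

For a 1-form omega = sum_i f_i dx_i, the exterior derivative is
  d(omega) = sum_{i < j} (∂f_j/∂x_i - ∂f_i/∂x_j) dx_i ∧ dx_j.
  coefficient of dx ∧ dy: ∂f_2/∂x - ∂f_1/∂y = ∂(y*(x + y + 2))/∂x - ∂(y^2)/∂y = -y
Assembling: d(omega) = (-y) dx ∧ dy.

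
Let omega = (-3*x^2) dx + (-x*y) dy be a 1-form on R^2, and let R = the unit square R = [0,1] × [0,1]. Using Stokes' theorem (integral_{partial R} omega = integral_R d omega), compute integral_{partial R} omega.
integral_(partial R) omega = -1/2

Stokes: integral_partial_R omega = integral_R d omega with d omega = (∂Q/∂x - ∂P/∂y) dx ∧ dy.
  ∂Q/∂x = -y
  ∂P/∂y = 0
  integrand = ∂Q/∂x - ∂P/∂y = -y.
Integrating over R: integral_0^1 integral_0^1 (-y) dx dy = -1/2.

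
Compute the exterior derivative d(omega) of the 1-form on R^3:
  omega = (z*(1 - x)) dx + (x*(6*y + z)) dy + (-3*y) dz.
d(omega) = (6*y + z) dx ∧ dy + (x - 1) dx ∧ dz + (-x - 3) dy ∧ dz

For a 1-form omega = sum_i f_i dx_i, the exterior derivative is
  d(omega) = sum_{i < j} (∂f_j/∂x_i - ∂f_i/∂x_j) dx_i ∧ dx_j.
  coefficient of dx ∧ dy: ∂f_2/∂x - ∂f_1/∂y = ∂(x*(6*y + z))/∂x - ∂(z*(1 - x))/∂y = 6*y + z
  coefficient of dx ∧ dz: ∂f_3/∂x - ∂f_1/∂z = ∂(-3*y)/∂x - ∂(z*(1 - x))/∂z = x - 1
  coefficient of dy ∧ dz: ∂f_3/∂y - ∂f_2/∂z = ∂(-3*y)/∂y - ∂(x*(6*y + z))/∂z = -x - 3
Assembling: d(omega) = (6*y + z) dx ∧ dy + (x - 1) dx ∧ dz + (-x - 3) dy ∧ dz.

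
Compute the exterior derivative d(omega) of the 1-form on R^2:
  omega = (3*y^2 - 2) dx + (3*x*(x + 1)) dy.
d(omega) = (6*x - 6*y + 3) dx ∧ dy

For a 1-form omega = sum_i f_i dx_i, the exterior derivative is
  d(omega) = sum_{i < j} (∂f_j/∂x_i - ∂f_i/∂x_j) dx_i ∧ dx_j.
  coefficient of dx ∧ dy: ∂f_2/∂x - ∂f_1/∂y = ∂(3*x*(x + 1))/∂x - ∂(3*y^2 - 2)/∂y = 6*x - 6*y + 3
Assembling: d(omega) = (6*x - 6*y + 3) dx ∧ dy.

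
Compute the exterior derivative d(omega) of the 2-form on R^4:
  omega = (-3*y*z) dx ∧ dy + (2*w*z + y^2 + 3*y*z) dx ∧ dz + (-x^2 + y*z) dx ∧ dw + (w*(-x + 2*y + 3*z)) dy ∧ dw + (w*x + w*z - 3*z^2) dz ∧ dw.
d(omega) = (-5*y - 3*z) dx ∧ dy ∧ dz + (w - y + 2*z) dx ∧ dz ∧ dw + (-w - z) dx ∧ dy ∧ dw + (-3*w) dy ∧ dz ∧ dw

For a 2-form omega = sum_{i<j} g_{ij} dx_i ∧ dx_j, the exterior derivative is
  d(omega) = sum_{i<j} d(g_{ij}) ∧ dx_i ∧ dx_j = sum_{i<j, k} (∂g_{ij}/∂x_k) dx_k ∧ dx_i ∧ dx_j.
Expand each term, using dx_k ∧ dx_i ∧ dx_j = sgn(permutation) dx_{(a)} ∧ dx_{(b)} ∧ dx_{(c)} with (a < b < c) sorted:
  d(-3*y*z) includes (∂/∂z)(-3*y*z) dz = (-3*y) dz, which multiplied by dx ∧ dy gives (-3*y) dx ∧ dy ∧ dz
  d(2*w*z + y^2 + 3*y*z) includes (∂/∂y)(2*w*z + y^2 + 3*y*z) dy = (2*y + 3*z) dy, which multiplied by dx ∧ dz gives (-2*y - 3*z) dx ∧ dy ∧ dz
  d(2*w*z + y^2 + 3*y*z) includes (∂/∂w)(2*w*z + y^2 + 3*y*z) dw = (2*z) dw, which multiplied by dx ∧ dz gives (2*z) dx ∧ dz ∧ dw
  d(-x^2 + y*z) includes (∂/∂y)(-x^2 + y*z) dy = (z) dy, which multiplied by dx ∧ dw gives (-z) dx ∧ dy ∧ dw
  d(-x^2 + y*z) includes (∂/∂z)(-x^2 + y*z) dz = (y) dz, which multiplied by dx ∧ dw gives (-y) dx ∧ dz ∧ dw
  d(w*(-x + 2*y + 3*z)) includes (∂/∂x)(w*(-x + 2*y + 3*z)) dx = (-w) dx, which multiplied by dy ∧ dw gives (-w) dx ∧ dy ∧ dw
  d(w*(-x + 2*y + 3*z)) includes (∂/∂z)(w*(-x + 2*y + 3*z)) dz = (3*w) dz, which multiplied by dy ∧ dw gives (-3*w) dy ∧ dz ∧ dw
  d(w*x + w*z - 3*z^2) includes (∂/∂x)(w*x + w*z - 3*z^2) dx = (w) dx, which multiplied by dz ∧ dw gives (w) dx ∧ dz ∧ dw
Collecting like 3-forms: d(omega) = (-5*y - 3*z) dx ∧ dy ∧ dz + (w - y + 2*z) dx ∧ dz ∧ dw + (-w - z) dx ∧ dy ∧ dw + (-3*w) dy ∧ dz ∧ dw.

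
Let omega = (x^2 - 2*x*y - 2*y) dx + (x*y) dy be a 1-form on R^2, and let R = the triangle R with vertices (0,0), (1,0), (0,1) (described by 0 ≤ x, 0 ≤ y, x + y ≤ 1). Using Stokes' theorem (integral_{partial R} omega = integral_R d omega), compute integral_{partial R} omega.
integral_(partial R) omega = 3/2

Stokes: integral_partial_R omega = integral_R d omega with d omega = (∂Q/∂x - ∂P/∂y) dx ∧ dy.
  ∂Q/∂x = y
  ∂P/∂y = -2*x - 2
  integrand = ∂Q/∂x - ∂P/∂y = 2*x + y + 2.
Integrating over R: integral_0^1 integral_0^{1-x} (2*x + y + 2) dy dx = 3/2.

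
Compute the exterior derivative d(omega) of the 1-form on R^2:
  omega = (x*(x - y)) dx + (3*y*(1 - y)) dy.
d(omega) = (x) dx ∧ dy

For a 1-form omega = sum_i f_i dx_i, the exterior derivative is
  d(omega) = sum_{i < j} (∂f_j/∂x_i - ∂f_i/∂x_j) dx_i ∧ dx_j.
  coefficient of dx ∧ dy: ∂f_2/∂x - ∂f_1/∂y = ∂(3*y*(1 - y))/∂x - ∂(x*(x - y))/∂y = x
Assembling: d(omega) = (x) dx ∧ dy.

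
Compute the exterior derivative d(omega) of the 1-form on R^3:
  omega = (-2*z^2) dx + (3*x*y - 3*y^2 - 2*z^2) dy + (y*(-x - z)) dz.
d(omega) = (3*y) dx ∧ dy + (-y + 4*z) dx ∧ dz + (-x + 3*z) dy ∧ dz

For a 1-form omega = sum_i f_i dx_i, the exterior derivative is
  d(omega) = sum_{i < j} (∂f_j/∂x_i - ∂f_i/∂x_j) dx_i ∧ dx_j.
  coefficient of dx ∧ dy: ∂f_2/∂x - ∂f_1/∂y = ∂(3*x*y - 3*y^2 - 2*z^2)/∂x - ∂(-2*z^2)/∂y = 3*y
  coefficient of dx ∧ dz: ∂f_3/∂x - ∂f_1/∂z = ∂(y*(-x - z))/∂x - ∂(-2*z^2)/∂z = -y + 4*z
  coefficient of dy ∧ dz: ∂f_3/∂y - ∂f_2/∂z = ∂(y*(-x - z))/∂y - ∂(3*x*y - 3*y^2 - 2*z^2)/∂z = -x + 3*z
Assembling: d(omega) = (3*y) dx ∧ dy + (-y + 4*z) dx ∧ dz + (-x + 3*z) dy ∧ dz.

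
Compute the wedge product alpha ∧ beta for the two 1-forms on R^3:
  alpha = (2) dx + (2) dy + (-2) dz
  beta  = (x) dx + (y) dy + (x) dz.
alpha ∧ beta = (-2*x + 2*y) dx ∧ dy + (4*x) dx ∧ dz + (2*x + 2*y) dy ∧ dz

Distribute the wedge, using dx_i ∧ dx_j = -dx_j ∧ dx_i and dx_i ∧ dx_i = 0. For each pair (i, j) with i < j, the coefficient of dx_i ∧ dx_j in alpha ∧ beta is (alpha_i * beta_j - alpha_j * beta_i). Collecting: alpha ∧ beta = (-2*x + 2*y) dx ∧ dy + (4*x) dx ∧ dz + (2*x + 2*y) dy ∧ dz.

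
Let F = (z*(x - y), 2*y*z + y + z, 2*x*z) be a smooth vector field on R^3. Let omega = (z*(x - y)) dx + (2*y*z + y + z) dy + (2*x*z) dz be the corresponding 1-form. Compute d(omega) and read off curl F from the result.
d(omega) = (-2*y - 1) dy ∧ dz + (x - y - 2*z) dz ∧ dx + (z) dx ∧ dy; curl F = (-2*y - 1, x - y - 2*z, z)

d omega = sum_{i<j} (∂f_j/∂x_i - ∂f_i/∂x_j) dx_i ∧ dx_j. Under the identification (dy ∧ dz, dz ∧ dx, dx ∧ dy) ↔ (e_x, e_y, e_z), the coefficients are exactly the components of curl F. Compute:
  ∂R/∂y - ∂Q/∂z = (0) - (2*y + 1) = -2*y - 1
  ∂P/∂z - ∂R/∂x = (x - y) - (2*z) = x - y - 2*z
  ∂Q/∂x - ∂P/∂y = (0) - (-z) = z.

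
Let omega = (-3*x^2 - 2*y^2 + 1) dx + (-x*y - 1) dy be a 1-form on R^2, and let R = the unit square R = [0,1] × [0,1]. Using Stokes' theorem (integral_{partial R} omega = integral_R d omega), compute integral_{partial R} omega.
integral_(partial R) omega = 3/2

Stokes: integral_partial_R omega = integral_R d omega with d omega = (∂Q/∂x - ∂P/∂y) dx ∧ dy.
  ∂Q/∂x = -y
  ∂P/∂y = -4*y
  integrand = ∂Q/∂x - ∂P/∂y = 3*y.
Integrating over R: integral_0^1 integral_0^1 (3*y) dx dy = 3/2.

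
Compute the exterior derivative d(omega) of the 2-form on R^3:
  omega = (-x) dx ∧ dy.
d(omega) = 0

For a 2-form omega = sum_{i<j} g_{ij} dx_i ∧ dx_j, the exterior derivative is
  d(omega) = sum_{i<j} d(g_{ij}) ∧ dx_i ∧ dx_j = sum_{i<j, k} (∂g_{ij}/∂x_k) dx_k ∧ dx_i ∧ dx_j.
Expand each term, using dx_k ∧ dx_i ∧ dx_j = sgn(permutation) dx_{(a)} ∧ dx_{(b)} ∧ dx_{(c)} with (a < b < c) sorted:

Collecting like 3-forms: d(omega) = 0.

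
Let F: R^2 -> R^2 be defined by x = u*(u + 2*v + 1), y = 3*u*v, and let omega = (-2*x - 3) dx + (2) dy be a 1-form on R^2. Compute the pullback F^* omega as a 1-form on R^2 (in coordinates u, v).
F^* omega = (-4*u^3 - 12*u^2*v - 6*u^2 - 8*u*v^2 - 8*u*v - 8*u - 3) du + (4*u^2*(-u - 2*v - 1)) dv

Using F^*(f dg) = (f ∘ F) d(g ∘ F), substitute each coordinate x_i by F_i(u, v) in f_i, and replace dx_i by d F_i = (∂F_i/∂u) du + (∂F_i/∂v) dv.
  For the x component: f_1(F) = -2*u^2 - 4*u*v - 2*u - 3; d F_1 = (2*u + 2*v + 1) du + (2*u) dv
  For the y component: f_2(F) = 2; d F_2 = (3*v) du + (3*u) dv
Combining and collecting du, dv coefficients:
  coeff of du: -4*u^3 - 12*u^2*v - 6*u^2 - 8*u*v^2 - 8*u*v - 8*u - 3
  coeff of dv: 4*u^2*(-u - 2*v - 1)
F^* omega = (-4*u^3 - 12*u^2*v - 6*u^2 - 8*u*v^2 - 8*u*v - 8*u - 3) du + (4*u^2*(-u - 2*v - 1)) dv.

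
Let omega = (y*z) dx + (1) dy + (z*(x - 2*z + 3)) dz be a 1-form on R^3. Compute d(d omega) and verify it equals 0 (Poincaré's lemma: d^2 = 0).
d(d omega) = 0

Step 1: d omega = sum_{i<j} (∂f_j/∂x_i - ∂f_i/∂x_j) dx_i ∧ dx_j:
  coeff of dx ∧ dy: -z
  coeff of dx ∧ dz: -y + z
  coeff of dy ∧ dz: 0
Step 2: Apply d again to each 2-form coefficient. The only possible 3-form in R^3 is dx ∧ dy ∧ dz, with coefficient
  ∂(coeff of dy∧dz)/∂x - ∂(coeff of dx∧dz)/∂y + ∂(coeff of dx∧dy)/∂z
  = ∂/∂x (0) - ∂/∂y (-y + z) + ∂/∂z (-z).
Each of these terms simplifies to sums of mixed partials that cancel in pairs. The result is 0 (by equality of mixed partials for smooth functions — Schwarz / Clairaut).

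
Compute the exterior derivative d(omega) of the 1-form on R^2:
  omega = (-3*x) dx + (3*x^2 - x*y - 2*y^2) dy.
d(omega) = (6*x - y) dx ∧ dy

For a 1-form omega = sum_i f_i dx_i, the exterior derivative is
  d(omega) = sum_{i < j} (∂f_j/∂x_i - ∂f_i/∂x_j) dx_i ∧ dx_j.
  coefficient of dx ∧ dy: ∂f_2/∂x - ∂f_1/∂y = ∂(3*x^2 - x*y - 2*y^2)/∂x - ∂(-3*x)/∂y = 6*x - y
Assembling: d(omega) = (6*x - y) dx ∧ dy.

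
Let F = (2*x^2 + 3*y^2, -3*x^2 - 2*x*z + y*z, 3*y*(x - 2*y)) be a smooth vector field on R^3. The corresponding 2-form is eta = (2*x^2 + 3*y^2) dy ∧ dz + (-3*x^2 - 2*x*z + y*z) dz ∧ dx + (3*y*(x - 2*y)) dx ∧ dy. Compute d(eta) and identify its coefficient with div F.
d(eta) = (4*x + z) dx ∧ dy ∧ dz; div F = 4*x + z

For a 2-form in R^3 of the form above, applying d gives a 3-form with coefficient ∂P/∂x + ∂Q/∂y + ∂R/∂z:
  ∂P/∂x = 4*x
  ∂Q/∂y = z
  ∂R/∂z = 0
Sum = 4*x + z, which is exactly div F.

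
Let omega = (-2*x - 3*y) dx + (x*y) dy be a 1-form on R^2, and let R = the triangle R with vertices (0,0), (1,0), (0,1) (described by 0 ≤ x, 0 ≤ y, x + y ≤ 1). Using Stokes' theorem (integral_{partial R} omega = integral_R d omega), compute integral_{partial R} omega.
integral_(partial R) omega = 5/3

Stokes: integral_partial_R omega = integral_R d omega with d omega = (∂Q/∂x - ∂P/∂y) dx ∧ dy.
  ∂Q/∂x = y
  ∂P/∂y = -3
  integrand = ∂Q/∂x - ∂P/∂y = y + 3.
Integrating over R: integral_0^1 integral_0^{1-x} (y + 3) dy dx = 5/3.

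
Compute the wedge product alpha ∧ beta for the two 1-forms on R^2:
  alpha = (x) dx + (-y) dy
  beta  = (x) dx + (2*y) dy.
alpha ∧ beta = (3*x*y) dx ∧ dy

Distribute the wedge, using dx_i ∧ dx_j = -dx_j ∧ dx_i and dx_i ∧ dx_i = 0. For each pair (i, j) with i < j, the coefficient of dx_i ∧ dx_j in alpha ∧ beta is (alpha_i * beta_j - alpha_j * beta_i). Collecting: alpha ∧ beta = (3*x*y) dx ∧ dy.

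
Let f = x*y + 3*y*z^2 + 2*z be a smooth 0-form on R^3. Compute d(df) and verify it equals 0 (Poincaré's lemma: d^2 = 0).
d(df) = 0

Step 1: df = sum_i (∂f/∂x_i) dx_i = (y) dx + (x + 3*z^2) dy + (6*y*z + 2) dz.
Step 2: Apply d again. Using the 1-form formula, the coefficient of dx ∧ dy in d(df) is ∂^2 f/∂x ∂y - ∂^2 f/∂y ∂x = (1) - (1) = 0 (equality of mixed partials for smooth f).
Similarly for dx ∧ dz and dy ∧ dz — all coefficients vanish. So d(df) = 0.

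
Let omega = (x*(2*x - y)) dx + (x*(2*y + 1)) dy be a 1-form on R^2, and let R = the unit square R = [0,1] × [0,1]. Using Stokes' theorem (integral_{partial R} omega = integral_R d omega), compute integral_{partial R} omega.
integral_(partial R) omega = 5/2

Stokes: integral_partial_R omega = integral_R d omega with d omega = (∂Q/∂x - ∂P/∂y) dx ∧ dy.
  ∂Q/∂x = 2*y + 1
  ∂P/∂y = -x
  integrand = ∂Q/∂x - ∂P/∂y = x + 2*y + 1.
Integrating over R: integral_0^1 integral_0^1 (x + 2*y + 1) dx dy = 5/2.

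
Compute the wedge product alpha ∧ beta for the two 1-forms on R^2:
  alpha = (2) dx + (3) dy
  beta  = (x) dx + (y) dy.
alpha ∧ beta = (-3*x + 2*y) dx ∧ dy

Distribute the wedge, using dx_i ∧ dx_j = -dx_j ∧ dx_i and dx_i ∧ dx_i = 0. For each pair (i, j) with i < j, the coefficient of dx_i ∧ dx_j in alpha ∧ beta is (alpha_i * beta_j - alpha_j * beta_i). Collecting: alpha ∧ beta = (-3*x + 2*y) dx ∧ dy.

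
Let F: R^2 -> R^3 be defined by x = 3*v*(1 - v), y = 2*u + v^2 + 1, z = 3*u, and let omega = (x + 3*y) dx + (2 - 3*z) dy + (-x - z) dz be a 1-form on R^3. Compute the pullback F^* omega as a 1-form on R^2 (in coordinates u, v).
F^* omega = (-27*u + 9*v^2 - 9*v + 4) du + (-54*u*v + 18*u - 18*v^2 - 5*v + 9) dv

Using F^*(f dg) = (f ∘ F) d(g ∘ F), substitute each coordinate x_i by F_i(u, v) in f_i, and replace dx_i by d F_i = (∂F_i/∂u) du + (∂F_i/∂v) dv.
  For the x component: f_1(F) = 6*u + 3*v + 3; d F_1 = (0) du + (3 - 6*v) dv
  For the y component: f_2(F) = 2 - 9*u; d F_2 = (2) du + (2*v) dv
  For the z component: f_3(F) = -3*u + 3*v^2 - 3*v; d F_3 = (3) du + (0) dv
Combining and collecting du, dv coefficients:
  coeff of du: -27*u + 9*v^2 - 9*v + 4
  coeff of dv: -54*u*v + 18*u - 18*v^2 - 5*v + 9
F^* omega = (-27*u + 9*v^2 - 9*v + 4) du + (-54*u*v + 18*u - 18*v^2 - 5*v + 9) dv.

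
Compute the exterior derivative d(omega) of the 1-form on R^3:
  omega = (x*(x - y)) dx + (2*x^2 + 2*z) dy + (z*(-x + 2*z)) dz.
d(omega) = (5*x) dx ∧ dy + (-z) dx ∧ dz + (-2) dy ∧ dz

For a 1-form omega = sum_i f_i dx_i, the exterior derivative is
  d(omega) = sum_{i < j} (∂f_j/∂x_i - ∂f_i/∂x_j) dx_i ∧ dx_j.
  coefficient of dx ∧ dy: ∂f_2/∂x - ∂f_1/∂y = ∂(2*x^2 + 2*z)/∂x - ∂(x*(x - y))/∂y = 5*x
  coefficient of dx ∧ dz: ∂f_3/∂x - ∂f_1/∂z = ∂(z*(-x + 2*z))/∂x - ∂(x*(x - y))/∂z = -z
  coefficient of dy ∧ dz: ∂f_3/∂y - ∂f_2/∂z = ∂(z*(-x + 2*z))/∂y - ∂(2*x^2 + 2*z)/∂z = -2
Assembling: d(omega) = (5*x) dx ∧ dy + (-z) dx ∧ dz + (-2) dy ∧ dz.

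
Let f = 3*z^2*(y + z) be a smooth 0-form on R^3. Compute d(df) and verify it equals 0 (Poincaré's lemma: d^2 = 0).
d(df) = 0

Step 1: df = sum_i (∂f/∂x_i) dx_i = (0) dx + (3*z^2) dy + (3*z*(2*y + 3*z)) dz.
Step 2: Apply d again. Using the 1-form formula, the coefficient of dx ∧ dy in d(df) is ∂^2 f/∂x ∂y - ∂^2 f/∂y ∂x = (0) - (0) = 0 (equality of mixed partials for smooth f).
Similarly for dx ∧ dz and dy ∧ dz — all coefficients vanish. So d(df) = 0.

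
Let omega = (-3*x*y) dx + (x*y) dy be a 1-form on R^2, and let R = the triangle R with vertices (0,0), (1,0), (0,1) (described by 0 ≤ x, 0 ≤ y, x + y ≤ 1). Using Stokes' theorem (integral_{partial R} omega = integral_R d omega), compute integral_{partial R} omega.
integral_(partial R) omega = 2/3

Stokes: integral_partial_R omega = integral_R d omega with d omega = (∂Q/∂x - ∂P/∂y) dx ∧ dy.
  ∂Q/∂x = y
  ∂P/∂y = -3*x
  integrand = ∂Q/∂x - ∂P/∂y = 3*x + y.
Integrating over R: integral_0^1 integral_0^{1-x} (3*x + y) dy dx = 2/3.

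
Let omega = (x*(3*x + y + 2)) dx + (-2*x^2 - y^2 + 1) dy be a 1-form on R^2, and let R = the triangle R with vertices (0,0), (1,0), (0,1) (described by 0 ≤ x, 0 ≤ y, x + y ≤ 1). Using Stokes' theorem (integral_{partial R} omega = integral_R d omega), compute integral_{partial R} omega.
integral_(partial R) omega = -5/6

Stokes: integral_partial_R omega = integral_R d omega with d omega = (∂Q/∂x - ∂P/∂y) dx ∧ dy.
  ∂Q/∂x = -4*x
  ∂P/∂y = x
  integrand = ∂Q/∂x - ∂P/∂y = -5*x.
Integrating over R: integral_0^1 integral_0^{1-x} (-5*x) dy dx = -5/6.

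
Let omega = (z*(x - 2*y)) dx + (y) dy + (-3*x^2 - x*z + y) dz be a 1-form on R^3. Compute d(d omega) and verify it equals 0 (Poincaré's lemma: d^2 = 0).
d(d omega) = 0

Step 1: d omega = sum_{i<j} (∂f_j/∂x_i - ∂f_i/∂x_j) dx_i ∧ dx_j:
  coeff of dx ∧ dy: 2*z
  coeff of dx ∧ dz: -7*x + 2*y - z
  coeff of dy ∧ dz: 1
Step 2: Apply d again to each 2-form coefficient. The only possible 3-form in R^3 is dx ∧ dy ∧ dz, with coefficient
  ∂(coeff of dy∧dz)/∂x - ∂(coeff of dx∧dz)/∂y + ∂(coeff of dx∧dy)/∂z
  = ∂/∂x (1) - ∂/∂y (-7*x + 2*y - z) + ∂/∂z (2*z).
Each of these terms simplifies to sums of mixed partials that cancel in pairs. The result is 0 (by equality of mixed partials for smooth functions — Schwarz / Clairaut).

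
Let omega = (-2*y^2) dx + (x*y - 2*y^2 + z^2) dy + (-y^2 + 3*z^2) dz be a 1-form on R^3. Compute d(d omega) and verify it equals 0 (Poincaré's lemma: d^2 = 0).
d(d omega) = 0

Step 1: d omega = sum_{i<j} (∂f_j/∂x_i - ∂f_i/∂x_j) dx_i ∧ dx_j:
  coeff of dx ∧ dy: 5*y
  coeff of dx ∧ dz: 0
  coeff of dy ∧ dz: -2*y - 2*z
Step 2: Apply d again to each 2-form coefficient. The only possible 3-form in R^3 is dx ∧ dy ∧ dz, with coefficient
  ∂(coeff of dy∧dz)/∂x - ∂(coeff of dx∧dz)/∂y + ∂(coeff of dx∧dy)/∂z
  = ∂/∂x (-2*y - 2*z) - ∂/∂y (0) + ∂/∂z (5*y).
Each of these terms simplifies to sums of mixed partials that cancel in pairs. The result is 0 (by equality of mixed partials for smooth functions — Schwarz / Clairaut).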